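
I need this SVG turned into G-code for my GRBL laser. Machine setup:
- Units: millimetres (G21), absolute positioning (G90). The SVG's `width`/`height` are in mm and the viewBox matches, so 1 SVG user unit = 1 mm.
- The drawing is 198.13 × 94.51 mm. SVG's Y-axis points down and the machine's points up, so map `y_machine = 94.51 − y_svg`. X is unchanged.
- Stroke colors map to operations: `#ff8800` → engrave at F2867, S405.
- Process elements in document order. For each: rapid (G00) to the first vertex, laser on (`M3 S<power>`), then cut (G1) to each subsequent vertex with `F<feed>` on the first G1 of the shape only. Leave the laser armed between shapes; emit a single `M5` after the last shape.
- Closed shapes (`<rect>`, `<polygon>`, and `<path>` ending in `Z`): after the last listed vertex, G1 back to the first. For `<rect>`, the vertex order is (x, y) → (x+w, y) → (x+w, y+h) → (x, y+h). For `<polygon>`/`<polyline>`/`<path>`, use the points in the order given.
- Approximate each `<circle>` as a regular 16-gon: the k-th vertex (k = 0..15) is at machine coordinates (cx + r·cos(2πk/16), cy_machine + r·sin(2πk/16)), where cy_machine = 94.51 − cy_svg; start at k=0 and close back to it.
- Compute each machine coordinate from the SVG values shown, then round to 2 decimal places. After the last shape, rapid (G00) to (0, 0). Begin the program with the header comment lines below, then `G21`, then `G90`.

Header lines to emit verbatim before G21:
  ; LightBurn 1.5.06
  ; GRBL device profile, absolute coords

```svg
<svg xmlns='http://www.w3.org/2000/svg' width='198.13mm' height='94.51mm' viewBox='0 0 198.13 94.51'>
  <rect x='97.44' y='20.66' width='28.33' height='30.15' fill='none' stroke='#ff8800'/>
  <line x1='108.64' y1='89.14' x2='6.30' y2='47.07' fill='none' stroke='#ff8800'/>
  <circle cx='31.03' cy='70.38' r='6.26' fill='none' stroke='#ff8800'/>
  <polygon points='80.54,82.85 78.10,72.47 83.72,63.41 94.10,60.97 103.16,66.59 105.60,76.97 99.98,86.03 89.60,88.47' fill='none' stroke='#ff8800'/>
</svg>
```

viewBox `0 0 198.13 94.51` with mm width/height → 1 unit = 1 mm. Flip: y_m = 94.51 − y_svg.

**Shape 1** — `<rect>` rectangle, stroke `#ff8800` → engrave (S405, F2867). Machine vertices: (97.44,73.85) → (125.77,73.85) → (125.77,43.70) → (97.44,43.70) → (97.44,73.85). Closed: final G1 returns to the first vertex.

**Shape 2** — `<line>` line segment, stroke `#ff8800` → engrave (S405, F2867). Machine vertices: (108.64,5.37) → (6.30,47.44). Open path.

**Shape 3** — `<circle>` circle, stroke `#ff8800` → engrave (S405, F2867). Machine vertices: (37.29,24.13) → (36.81,26.53) → (35.46,28.56) → (33.43,29.91) → (31.03,30.39) → (28.63,29.91) → (26.60,28.56) → (25.25,26.53) → (24.77,24.13) → (25.25,21.73) → (26.60,19.70) → (28.63,18.35) → (31.03,17.87) → (33.43,18.35) → (35.46,19.70) → (36.81,21.73) → (37.29,24.13). Closed: final G1 returns to the first vertex.

**Shape 4** — `<polygon>` regular polygon, stroke `#ff8800` → engrave (S405, F2867). Machine vertices: (80.54,11.66) → (78.10,22.04) → (83.72,31.10) → (94.10,33.54) → (103.16,27.92) → (105.60,17.54) → (99.98,8.48) → (89.60,6.04) → (80.54,11.66). Closed: final G1 returns to the first vertex.

; LightBurn 1.5.06
; GRBL device profile, absolute coords
G21
G90
G00 X97.44 Y73.85
M3 S405
G1 X125.77 Y73.85 F2867
G1 X125.77 Y43.70
G1 X97.44 Y43.70
G1 X97.44 Y73.85
G00 X108.64 Y5.37
M3 S405
G1 X6.30 Y47.44 F2867
G00 X37.29 Y24.13
M3 S405
G1 X36.81 Y26.53 F2867
G1 X35.46 Y28.56
G1 X33.43 Y29.91
G1 X31.03 Y30.39
G1 X28.63 Y29.91
G1 X26.60 Y28.56
G1 X25.25 Y26.53
G1 X24.77 Y24.13
G1 X25.25 Y21.73
G1 X26.60 Y19.70
G1 X28.63 Y18.35
G1 X31.03 Y17.87
G1 X33.43 Y18.35
G1 X35.46 Y19.70
G1 X36.81 Y21.73
G1 X37.29 Y24.13
G00 X80.54 Y11.66
M3 S405
G1 X78.10 Y22.04 F2867
G1 X83.72 Y31.10
G1 X94.10 Y33.54
G1 X103.16 Y27.92
G1 X105.60 Y17.54
G1 X99.98 Y8.48
G1 X89.60 Y6.04
G1 X80.54 Y11.66
M5
G00 X0.00 Y0.00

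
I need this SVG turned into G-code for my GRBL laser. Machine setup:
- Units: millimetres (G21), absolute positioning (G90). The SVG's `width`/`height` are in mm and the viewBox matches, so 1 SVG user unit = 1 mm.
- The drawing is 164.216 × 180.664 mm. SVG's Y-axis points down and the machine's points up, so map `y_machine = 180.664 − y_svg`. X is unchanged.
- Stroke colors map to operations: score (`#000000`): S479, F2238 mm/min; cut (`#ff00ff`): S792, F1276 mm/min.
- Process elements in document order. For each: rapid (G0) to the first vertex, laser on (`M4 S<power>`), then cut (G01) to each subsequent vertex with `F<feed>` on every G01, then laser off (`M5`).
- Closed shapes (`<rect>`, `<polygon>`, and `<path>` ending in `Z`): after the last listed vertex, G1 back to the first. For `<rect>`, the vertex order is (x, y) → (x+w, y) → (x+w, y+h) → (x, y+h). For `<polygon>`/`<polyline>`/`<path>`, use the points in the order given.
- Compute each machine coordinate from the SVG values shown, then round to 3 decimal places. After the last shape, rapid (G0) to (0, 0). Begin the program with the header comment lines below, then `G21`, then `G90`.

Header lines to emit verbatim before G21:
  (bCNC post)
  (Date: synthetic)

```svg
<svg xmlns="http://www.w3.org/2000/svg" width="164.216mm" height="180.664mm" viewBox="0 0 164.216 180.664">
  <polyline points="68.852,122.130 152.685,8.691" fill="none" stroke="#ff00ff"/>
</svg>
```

(bCNC post)
(Date: synthetic)
G21
G90
G0 X68.852 Y58.534
M4 S792
G01 X152.685 Y171.973 F1276
M5
G0 X0.000 Y0.000

1 u = 1 mm; y_m = 180.664 − y.

[1] `<polyline>` line segment, #ff00ff→cut S792 F1276: (68.852,58.534) → (152.685,171.973)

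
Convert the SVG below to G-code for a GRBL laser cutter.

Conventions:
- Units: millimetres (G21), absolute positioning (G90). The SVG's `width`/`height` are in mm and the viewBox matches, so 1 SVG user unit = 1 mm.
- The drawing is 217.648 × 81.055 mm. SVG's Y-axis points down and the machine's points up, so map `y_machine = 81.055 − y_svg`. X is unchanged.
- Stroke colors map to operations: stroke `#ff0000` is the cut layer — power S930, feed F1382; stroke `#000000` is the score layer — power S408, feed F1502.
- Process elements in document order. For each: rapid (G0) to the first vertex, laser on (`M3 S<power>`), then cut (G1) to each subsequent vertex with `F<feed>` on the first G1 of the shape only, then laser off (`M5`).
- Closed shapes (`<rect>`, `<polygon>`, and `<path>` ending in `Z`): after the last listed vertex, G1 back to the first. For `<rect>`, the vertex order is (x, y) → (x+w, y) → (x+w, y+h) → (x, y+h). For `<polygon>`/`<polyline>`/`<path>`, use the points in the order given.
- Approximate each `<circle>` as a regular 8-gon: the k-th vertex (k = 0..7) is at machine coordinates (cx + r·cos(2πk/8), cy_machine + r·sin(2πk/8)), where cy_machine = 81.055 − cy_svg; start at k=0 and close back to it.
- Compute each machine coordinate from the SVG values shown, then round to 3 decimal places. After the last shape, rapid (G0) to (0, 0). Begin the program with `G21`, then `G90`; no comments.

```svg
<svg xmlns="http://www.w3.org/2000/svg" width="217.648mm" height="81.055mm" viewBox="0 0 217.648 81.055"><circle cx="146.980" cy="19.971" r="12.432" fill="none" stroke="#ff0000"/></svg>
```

G21
G90
G0 X159.412 Y61.084
M3 S930
G1 X155.771 Y69.875 F1382
G1 X146.980 Y73.516
G1 X138.189 Y69.875
G1 X134.548 Y61.084
G1 X138.189 Y52.293
G1 X146.980 Y48.652
G1 X155.771 Y52.293
G1 X159.412 Y61.084
M5
G0 X0.000 Y0.000

1 u = 1 mm; y_m = 81.055 − y.

[1] `<circle>` circle, #ff0000→cut S930 F1382: (159.412,61.084) → (155.771,69.875) → (146.980,73.516) → (138.189,69.875) → (134.548,61.084) → (138.189,52.293) → (146.980,48.652) → (155.771,52.293) → (159.412,61.084) (closed)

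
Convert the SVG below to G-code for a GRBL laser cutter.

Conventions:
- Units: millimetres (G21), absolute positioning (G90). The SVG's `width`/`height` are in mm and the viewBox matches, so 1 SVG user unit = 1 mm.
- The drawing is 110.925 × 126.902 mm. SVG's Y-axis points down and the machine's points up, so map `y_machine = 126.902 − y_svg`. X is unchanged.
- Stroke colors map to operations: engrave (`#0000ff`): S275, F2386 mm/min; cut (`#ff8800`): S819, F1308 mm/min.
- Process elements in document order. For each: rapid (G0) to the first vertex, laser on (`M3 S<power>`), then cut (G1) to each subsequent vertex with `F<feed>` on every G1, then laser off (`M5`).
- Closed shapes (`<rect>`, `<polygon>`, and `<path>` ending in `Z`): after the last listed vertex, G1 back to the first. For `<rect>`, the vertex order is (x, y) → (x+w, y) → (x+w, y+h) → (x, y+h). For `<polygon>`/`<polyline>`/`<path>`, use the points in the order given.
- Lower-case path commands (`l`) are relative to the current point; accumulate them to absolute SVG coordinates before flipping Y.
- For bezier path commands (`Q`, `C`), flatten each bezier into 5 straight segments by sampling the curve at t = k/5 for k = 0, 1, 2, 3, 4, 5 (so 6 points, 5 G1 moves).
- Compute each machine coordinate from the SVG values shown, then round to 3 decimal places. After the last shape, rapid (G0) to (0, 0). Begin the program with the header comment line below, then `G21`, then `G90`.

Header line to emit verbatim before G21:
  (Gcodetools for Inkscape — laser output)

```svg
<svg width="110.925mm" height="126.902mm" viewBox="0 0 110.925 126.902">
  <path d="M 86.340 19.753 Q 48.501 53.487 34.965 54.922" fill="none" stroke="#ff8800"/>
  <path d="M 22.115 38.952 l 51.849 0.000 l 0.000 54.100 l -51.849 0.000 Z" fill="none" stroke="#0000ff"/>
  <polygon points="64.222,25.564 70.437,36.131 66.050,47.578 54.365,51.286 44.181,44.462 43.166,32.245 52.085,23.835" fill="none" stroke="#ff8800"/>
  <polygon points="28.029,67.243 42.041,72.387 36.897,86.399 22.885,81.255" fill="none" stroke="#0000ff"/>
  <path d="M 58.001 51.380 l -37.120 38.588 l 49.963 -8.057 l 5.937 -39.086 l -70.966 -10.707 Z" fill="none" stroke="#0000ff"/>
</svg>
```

Since the viewBox matches the mm dimensions, user units are millimetres directly. The only transform is the Y-flip y_m = 126.902 − y_svg.

Shape 1 is a quadratic bezier drawn with `<path>`. Its stroke #ff8800 means cut at S819, F1308. After flipping Y the toolpath is (86.340,107.149) → (72.177,94.947) → (59.957,85.330) → (49.682,78.296) → (41.352,73.846) → (34.965,71.980).

Shape 2 is a rectangle drawn with `<path>`. Its stroke #0000ff means engrave at S275, F2386. After flipping Y the toolpath is (22.115,87.950) → (73.964,87.950) → (73.964,33.850) → (22.115,33.850) → (22.115,87.950), returning to the start.

Shape 3 is a regular polygon drawn with `<polygon>`. Its stroke #ff8800 means cut at S819, F1308. After flipping Y the toolpath is (64.222,101.338) → (70.437,90.771) → (66.050,79.324) → (54.365,75.616) → (44.181,82.440) → (43.166,94.657) → (52.085,103.067) → (64.222,101.338), returning to the start.

Shape 4 is a regular polygon drawn with `<polygon>`. Its stroke #0000ff means engrave at S275, F2386. After flipping Y the toolpath is (28.029,59.659) → (42.041,54.515) → (36.897,40.503) → (22.885,45.647) → (28.029,59.659), returning to the start.

Shape 5 is a closed polygon drawn with `<path>`. Its stroke #0000ff means engrave at S275, F2386. After flipping Y the toolpath is (58.001,75.522) → (20.881,36.934) → (70.844,44.991) → (76.781,84.077) → (5.815,94.784) → (58.001,75.522), returning to the start.

(Gcodetools for Inkscape — laser output)
G21
G90
G0 X86.340 Y107.149
M3 S819
G1 X72.177 Y94.947 F1308
G1 X59.957 Y85.330 F1308
G1 X49.682 Y78.296 F1308
G1 X41.352 Y73.846 F1308
G1 X34.965 Y71.980 F1308
M5
G0 X22.115 Y87.950
M3 S275
G1 X73.964 Y87.950 F2386
G1 X73.964 Y33.850 F2386
G1 X22.115 Y33.850 F2386
G1 X22.115 Y87.950 F2386
M5
G0 X64.222 Y101.338
M3 S819
G1 X70.437 Y90.771 F1308
G1 X66.050 Y79.324 F1308
G1 X54.365 Y75.616 F1308
G1 X44.181 Y82.440 F1308
G1 X43.166 Y94.657 F1308
G1 X52.085 Y103.067 F1308
G1 X64.222 Y101.338 F1308
M5
G0 X28.029 Y59.659
M3 S275
G1 X42.041 Y54.515 F2386
G1 X36.897 Y40.503 F2386
G1 X22.885 Y45.647 F2386
G1 X28.029 Y59.659 F2386
M5
G0 X58.001 Y75.522
M3 S275
G1 X20.881 Y36.934 F2386
G1 X70.844 Y44.991 F2386
G1 X76.781 Y84.077 F2386
G1 X5.815 Y94.784 F2386
G1 X58.001 Y75.522 F2386
M5
G0 X0.000 Y0.000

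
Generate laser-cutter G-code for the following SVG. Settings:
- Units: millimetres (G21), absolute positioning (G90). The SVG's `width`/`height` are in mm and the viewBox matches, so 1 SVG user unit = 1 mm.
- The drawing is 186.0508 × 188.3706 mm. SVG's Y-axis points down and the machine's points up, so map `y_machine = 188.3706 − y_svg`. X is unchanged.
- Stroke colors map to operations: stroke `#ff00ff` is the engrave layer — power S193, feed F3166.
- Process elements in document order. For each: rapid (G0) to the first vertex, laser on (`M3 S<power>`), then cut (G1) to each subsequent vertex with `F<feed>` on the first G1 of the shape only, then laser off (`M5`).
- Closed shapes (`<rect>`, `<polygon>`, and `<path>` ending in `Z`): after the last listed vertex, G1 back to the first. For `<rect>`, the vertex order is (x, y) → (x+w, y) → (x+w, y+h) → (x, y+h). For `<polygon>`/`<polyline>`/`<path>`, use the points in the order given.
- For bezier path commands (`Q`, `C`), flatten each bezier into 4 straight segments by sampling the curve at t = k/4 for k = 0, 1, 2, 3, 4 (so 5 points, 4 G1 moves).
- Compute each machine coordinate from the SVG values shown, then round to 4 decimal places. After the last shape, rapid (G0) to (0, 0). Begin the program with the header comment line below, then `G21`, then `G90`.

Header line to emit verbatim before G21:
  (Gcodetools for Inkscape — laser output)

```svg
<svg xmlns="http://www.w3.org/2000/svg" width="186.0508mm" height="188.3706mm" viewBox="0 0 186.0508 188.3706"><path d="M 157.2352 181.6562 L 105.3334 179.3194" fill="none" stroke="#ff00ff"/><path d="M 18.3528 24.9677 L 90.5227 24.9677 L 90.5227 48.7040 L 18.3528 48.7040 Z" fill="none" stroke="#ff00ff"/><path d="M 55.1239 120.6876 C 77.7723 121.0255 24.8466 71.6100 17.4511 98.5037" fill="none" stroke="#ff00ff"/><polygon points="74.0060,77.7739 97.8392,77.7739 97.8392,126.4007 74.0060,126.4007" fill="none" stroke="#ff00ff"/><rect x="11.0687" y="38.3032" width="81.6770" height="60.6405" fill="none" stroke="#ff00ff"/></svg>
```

viewBox `0 0 186.0508 188.3706` with mm width/height → 1 unit = 1 mm. Flip: y_m = 188.3706 − y_svg.

**Shape 1** — `<path>` line segment, stroke `#ff00ff` → engrave (S193, F3166). Machine vertices: (157.2352,6.7144) → (105.3334,9.0512). Open path.

**Shape 2** — `<path>` rectangle, stroke `#ff00ff` → engrave (S193, F3166). Machine vertices: (18.3528,163.4029) → (90.5227,163.4029) → (90.5227,139.6666) → (18.3528,139.6666) → (18.3528,163.4029). Closed: final G1 returns to the first vertex.

**Shape 3** — `<path>` cubic bezier, stroke `#ff00ff` → engrave (S193, F3166). Control points (SVG): P0=(55.1239,120.6876), P1=(77.7723,121.0255), P2=(24.8466,71.6100), P3=(17.4511,98.5037); sampled at t=k/4. Machine vertices: (55.1239,67.6830) → (59.8323,74.7886) → (47.5540,88.7334) → (29.6424,97.6989) → (17.4511,89.8669). Open path.

**Shape 4** — `<polygon>` rectangle, stroke `#ff00ff` → engrave (S193, F3166). Machine vertices: (74.0060,110.5967) → (97.8392,110.5967) → (97.8392,61.9699) → (74.0060,61.9699) → (74.0060,110.5967). Closed: final G1 returns to the first vertex.

**Shape 5** — `<rect>` rectangle, stroke `#ff00ff` → engrave (S193, F3166). Machine vertices: (11.0687,150.0674) → (92.7457,150.0674) → (92.7457,89.4269) → (11.0687,89.4269) → (11.0687,150.0674). Closed: final G1 returns to the first vertex.

(Gcodetools for Inkscape — laser output)
G21
G90
G0 X157.2352 Y6.7144
M3 S193
G1 X105.3334 Y9.0512 F3166
M5
G0 X18.3528 Y163.4029
M3 S193
G1 X90.5227 Y163.4029 F3166
G1 X90.5227 Y139.6666
G1 X18.3528 Y139.6666
G1 X18.3528 Y163.4029
M5
G0 X55.1239 Y67.6830
M3 S193
G1 X59.8323 Y74.7886 F3166
G1 X47.5540 Y88.7334
G1 X29.6424 Y97.6989
G1 X17.4511 Y89.8669
M5
G0 X74.0060 Y110.5967
M3 S193
G1 X97.8392 Y110.5967 F3166
G1 X97.8392 Y61.9699
G1 X74.0060 Y61.9699
G1 X74.0060 Y110.5967
M5
G0 X11.0687 Y150.0674
M3 S193
G1 X92.7457 Y150.0674 F3166
G1 X92.7457 Y89.4269
G1 X11.0687 Y89.4269
G1 X11.0687 Y150.0674
M5
G0 X0.0000 Y0.0000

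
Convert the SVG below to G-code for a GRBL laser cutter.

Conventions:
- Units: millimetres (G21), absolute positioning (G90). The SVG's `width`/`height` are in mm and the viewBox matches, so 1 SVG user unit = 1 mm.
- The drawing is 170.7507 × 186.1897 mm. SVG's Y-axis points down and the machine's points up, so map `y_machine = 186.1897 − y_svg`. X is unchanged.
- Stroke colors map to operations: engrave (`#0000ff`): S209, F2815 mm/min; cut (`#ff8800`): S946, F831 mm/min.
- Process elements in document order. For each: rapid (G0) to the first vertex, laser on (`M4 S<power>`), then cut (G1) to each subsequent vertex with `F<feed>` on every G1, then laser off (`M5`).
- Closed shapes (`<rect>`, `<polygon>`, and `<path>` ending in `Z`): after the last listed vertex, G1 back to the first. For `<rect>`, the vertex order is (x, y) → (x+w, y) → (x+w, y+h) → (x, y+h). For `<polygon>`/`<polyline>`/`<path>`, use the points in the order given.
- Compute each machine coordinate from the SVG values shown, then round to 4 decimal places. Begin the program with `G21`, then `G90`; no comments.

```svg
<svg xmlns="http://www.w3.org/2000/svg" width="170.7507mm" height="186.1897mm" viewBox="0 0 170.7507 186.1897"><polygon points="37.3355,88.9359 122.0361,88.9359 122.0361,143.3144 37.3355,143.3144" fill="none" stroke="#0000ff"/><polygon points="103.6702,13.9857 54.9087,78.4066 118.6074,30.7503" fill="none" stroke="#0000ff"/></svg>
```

Since the viewBox matches the mm dimensions, user units are millimetres directly. The only transform is the Y-flip y_m = 186.1897 − y_svg.

Shape 1 is a rectangle drawn with `<polygon>`. Its stroke #0000ff means engrave at S209, F2815. After flipping Y the toolpath is (37.3355,97.2538) → (122.0361,97.2538) → (122.0361,42.8753) → (37.3355,42.8753) → (37.3355,97.2538), returning to the start.

Shape 2 is a closed polygon drawn with `<polygon>`. Its stroke #0000ff means engrave at S209, F2815. After flipping Y the toolpath is (103.6702,172.2040) → (54.9087,107.7831) → (118.6074,155.4394) → (103.6702,172.2040), returning to the start.

G21
G90
G0 X37.3355 Y97.2538
M4 S209
G1 X122.0361 Y97.2538 F2815
G1 X122.0361 Y42.8753 F2815
G1 X37.3355 Y42.8753 F2815
G1 X37.3355 Y97.2538 F2815
M5
G0 X103.6702 Y172.2040
M4 S209
G1 X54.9087 Y107.7831 F2815
G1 X118.6074 Y155.4394 F2815
G1 X103.6702 Y172.2040 F2815
M5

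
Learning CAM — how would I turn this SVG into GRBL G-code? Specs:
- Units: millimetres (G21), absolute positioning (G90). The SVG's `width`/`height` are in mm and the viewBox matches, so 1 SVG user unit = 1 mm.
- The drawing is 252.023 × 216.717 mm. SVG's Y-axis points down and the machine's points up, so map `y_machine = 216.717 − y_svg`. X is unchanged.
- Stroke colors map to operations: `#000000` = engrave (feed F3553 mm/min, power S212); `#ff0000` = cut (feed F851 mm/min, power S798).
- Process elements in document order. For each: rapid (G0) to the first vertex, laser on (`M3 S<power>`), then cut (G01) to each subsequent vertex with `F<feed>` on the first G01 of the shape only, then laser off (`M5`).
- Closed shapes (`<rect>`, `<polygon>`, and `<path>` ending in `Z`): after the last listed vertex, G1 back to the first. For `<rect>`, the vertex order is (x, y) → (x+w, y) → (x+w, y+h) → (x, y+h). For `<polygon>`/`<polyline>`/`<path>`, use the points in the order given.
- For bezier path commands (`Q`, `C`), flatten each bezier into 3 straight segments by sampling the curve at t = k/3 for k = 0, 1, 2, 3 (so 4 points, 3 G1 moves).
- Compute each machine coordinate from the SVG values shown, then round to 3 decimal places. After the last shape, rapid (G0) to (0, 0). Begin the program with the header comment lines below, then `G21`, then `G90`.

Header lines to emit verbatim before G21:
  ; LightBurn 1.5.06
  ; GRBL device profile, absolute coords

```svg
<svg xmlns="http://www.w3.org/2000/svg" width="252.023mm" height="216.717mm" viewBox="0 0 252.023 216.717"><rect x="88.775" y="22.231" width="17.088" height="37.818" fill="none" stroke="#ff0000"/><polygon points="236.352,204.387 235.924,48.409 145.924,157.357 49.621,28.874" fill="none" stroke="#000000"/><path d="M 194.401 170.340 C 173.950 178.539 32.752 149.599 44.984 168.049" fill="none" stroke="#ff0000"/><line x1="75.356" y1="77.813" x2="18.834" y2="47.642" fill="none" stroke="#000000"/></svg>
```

1 u = 1 mm; y_m = 216.717 − y.

[1] `<rect>` rectangle, #ff0000→cut S798 F851: (88.775,194.486) → (105.863,194.486) → (105.863,156.668) → (88.775,156.668) → (88.775,194.486) (closed)

[2] `<polygon>` closed polygon, #000000→engrave S212 F3553: (236.352,12.330) → (235.924,168.308) → (145.924,59.360) → (49.621,187.843) → (236.352,12.330) (closed)

[3] `<path>` cubic bezier, #ff0000→cut S798 F851: (194.401,46.377) → (143.856,47.427) → (73.741,54.452) → (44.984,48.668)

[4] `<line>` line segment, #000000→engrave S212 F3553: (75.356,138.904) → (18.834,169.075)

; LightBurn 1.5.06
; GRBL device profile, absolute coords
G21
G90
G0 X88.775 Y194.486
M3 S798
G01 X105.863 Y194.486 F851
G01 X105.863 Y156.668
G01 X88.775 Y156.668
G01 X88.775 Y194.486
M5
G0 X236.352 Y12.330
M3 S212
G01 X235.924 Y168.308 F3553
G01 X145.924 Y59.360
G01 X49.621 Y187.843
G01 X236.352 Y12.330
M5
G0 X194.401 Y46.377
M3 S798
G01 X143.856 Y47.427 F851
G01 X73.741 Y54.452
G01 X44.984 Y48.668
M5
G0 X75.356 Y138.904
M3 S212
G01 X18.834 Y169.075 F3553
M5
G0 X0.000 Y0.000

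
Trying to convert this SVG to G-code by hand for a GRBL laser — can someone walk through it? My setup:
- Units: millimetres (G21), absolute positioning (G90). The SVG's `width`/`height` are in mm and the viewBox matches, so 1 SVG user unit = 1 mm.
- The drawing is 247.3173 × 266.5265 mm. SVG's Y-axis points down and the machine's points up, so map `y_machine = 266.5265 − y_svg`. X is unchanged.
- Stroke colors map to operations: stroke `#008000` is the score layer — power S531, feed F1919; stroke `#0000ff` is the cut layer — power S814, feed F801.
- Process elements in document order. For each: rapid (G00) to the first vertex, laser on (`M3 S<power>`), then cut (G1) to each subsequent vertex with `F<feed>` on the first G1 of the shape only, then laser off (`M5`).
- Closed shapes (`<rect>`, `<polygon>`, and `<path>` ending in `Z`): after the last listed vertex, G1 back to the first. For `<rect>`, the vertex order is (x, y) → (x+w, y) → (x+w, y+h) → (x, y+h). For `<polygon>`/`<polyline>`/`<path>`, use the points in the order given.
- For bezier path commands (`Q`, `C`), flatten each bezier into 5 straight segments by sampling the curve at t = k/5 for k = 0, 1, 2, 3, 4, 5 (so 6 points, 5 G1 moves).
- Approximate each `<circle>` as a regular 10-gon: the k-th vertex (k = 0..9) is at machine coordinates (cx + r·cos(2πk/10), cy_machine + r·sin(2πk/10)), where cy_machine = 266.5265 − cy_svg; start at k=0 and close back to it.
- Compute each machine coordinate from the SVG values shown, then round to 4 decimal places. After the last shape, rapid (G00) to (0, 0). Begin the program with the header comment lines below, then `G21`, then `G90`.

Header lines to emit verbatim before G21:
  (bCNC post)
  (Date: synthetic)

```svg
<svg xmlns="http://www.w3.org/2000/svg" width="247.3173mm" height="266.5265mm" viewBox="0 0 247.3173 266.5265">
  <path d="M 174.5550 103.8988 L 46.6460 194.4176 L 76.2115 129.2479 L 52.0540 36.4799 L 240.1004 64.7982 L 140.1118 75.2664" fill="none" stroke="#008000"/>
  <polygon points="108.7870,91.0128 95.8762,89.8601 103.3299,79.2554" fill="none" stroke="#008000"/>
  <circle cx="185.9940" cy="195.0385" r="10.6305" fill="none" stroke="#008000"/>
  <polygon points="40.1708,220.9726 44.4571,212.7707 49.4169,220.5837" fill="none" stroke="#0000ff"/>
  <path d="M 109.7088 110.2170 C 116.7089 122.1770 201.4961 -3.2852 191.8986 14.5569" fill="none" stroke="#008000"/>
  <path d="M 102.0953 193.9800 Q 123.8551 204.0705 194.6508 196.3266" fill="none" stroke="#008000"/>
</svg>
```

(bCNC post)
(Date: synthetic)
G21
G90
G00 X174.5550 Y162.6277
M3 S531
G1 X46.6460 Y72.1089 F1919
G1 X76.2115 Y137.2786
G1 X52.0540 Y230.0466
G1 X240.1004 Y201.7283
G1 X140.1118 Y191.2601
M5
G00 X108.7870 Y175.5137
M3 S531
G1 X95.8762 Y176.6664 F1919
G1 X103.3299 Y187.2711
G1 X108.7870 Y175.5137
M5
G00 X196.6245 Y71.4880
M3 S531
G1 X194.5943 Y77.7365 F1919
G1 X189.2790 Y81.5982
G1 X182.7090 Y81.5982
G1 X177.3937 Y77.7365
G1 X175.3635 Y71.4880
G1 X177.3937 Y65.2395
G1 X182.7090 Y61.3778
G1 X189.2790 Y61.3778
G1 X194.5943 Y65.2395
G1 X196.6245 Y71.4880
M5
G00 X40.1708 Y45.5539
M3 S814
G1 X44.4571 Y53.7558 F801
G1 X49.4169 Y45.9428
G1 X40.1708 Y45.5539
M5
G00 X109.7088 Y156.3095
M3 S531
G1 X121.8659 Y163.3784 F1919
G1 X144.4277 Y189.9537
G1 X169.1299 Y222.5606
G1 X187.7083 Y247.7242
G1 X191.8986 Y251.9696
M5
G00 X102.0953 Y72.5465
M3 S531
G1 X112.7607 Y69.2237 F1919
G1 X127.3489 Y67.3276
G1 X145.8600 Y66.8583
G1 X168.2940 Y67.8157
G1 X194.6508 Y70.1999
M5
G00 X0.0000 Y0.0000

1 u = 1 mm; y_m = 266.5265 − y.

[1] `<path>` open polyline, #008000→score S531 F1919: (174.5550,162.6277) → (46.6460,72.1089) → (76.2115,137.2786) → (52.0540,230.0466) → (240.1004,201.7283) → (140.1118,191.2601)

[2] `<polygon>` regular polygon, #008000→score S531 F1919: (108.7870,175.5137) → (95.8762,176.6664) → (103.3299,187.2711) → (108.7870,175.5137) (closed)

[3] `<circle>` circle, #008000→score S531 F1919: (196.6245,71.4880) → (194.5943,77.7365) → (189.2790,81.5982) → (182.7090,81.5982) → (177.3937,77.7365) → (175.3635,71.4880) → (177.3937,65.2395) → (182.7090,61.3778) → (189.2790,61.3778) → (194.5943,65.2395) → (196.6245,71.4880) (closed)

[4] `<polygon>` regular polygon, #0000ff→cut S814 F801: (40.1708,45.5539) → (44.4571,53.7558) → (49.4169,45.9428) → (40.1708,45.5539) (closed)

[5] `<path>` cubic bezier, #008000→score S531 F1919: (109.7088,156.3095) → (121.8659,163.3784) → (144.4277,189.9537) → (169.1299,222.5606) → (187.7083,247.7242) → (191.8986,251.9696)

[6] `<path>` quadratic bezier, #008000→score S531 F1919: (102.0953,72.5465) → (112.7607,69.2237) → (127.3489,67.3276) → (145.8600,66.8583) → (168.2940,67.8157) → (194.6508,70.1999)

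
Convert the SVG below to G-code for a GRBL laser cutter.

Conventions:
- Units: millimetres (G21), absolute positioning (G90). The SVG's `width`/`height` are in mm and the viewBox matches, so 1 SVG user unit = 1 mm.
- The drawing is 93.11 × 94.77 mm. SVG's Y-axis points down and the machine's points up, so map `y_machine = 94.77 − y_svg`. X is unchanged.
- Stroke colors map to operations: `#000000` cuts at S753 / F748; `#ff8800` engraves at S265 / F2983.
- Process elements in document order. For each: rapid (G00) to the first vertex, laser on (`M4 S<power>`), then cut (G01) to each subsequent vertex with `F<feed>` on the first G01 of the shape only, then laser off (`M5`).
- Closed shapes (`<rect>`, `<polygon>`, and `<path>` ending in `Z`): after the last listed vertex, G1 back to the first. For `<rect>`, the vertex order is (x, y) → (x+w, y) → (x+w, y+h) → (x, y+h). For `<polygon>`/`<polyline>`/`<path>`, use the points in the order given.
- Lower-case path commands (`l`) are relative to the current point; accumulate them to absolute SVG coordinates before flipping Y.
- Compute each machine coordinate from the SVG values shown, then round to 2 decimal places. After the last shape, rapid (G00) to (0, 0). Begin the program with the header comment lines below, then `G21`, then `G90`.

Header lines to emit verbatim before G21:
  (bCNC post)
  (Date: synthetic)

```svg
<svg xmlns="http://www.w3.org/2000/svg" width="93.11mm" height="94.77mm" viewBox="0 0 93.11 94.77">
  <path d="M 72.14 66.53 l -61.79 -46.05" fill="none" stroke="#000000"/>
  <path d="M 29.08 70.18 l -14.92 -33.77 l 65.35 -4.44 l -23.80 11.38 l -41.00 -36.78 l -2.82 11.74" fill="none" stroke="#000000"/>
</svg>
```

Since the viewBox matches the mm dimensions, user units are millimetres directly. The only transform is the Y-flip y_m = 94.77 − y_svg.

Shape 1 is a line segment drawn with `<path>`. Its stroke #000000 means cut at S753, F748. After flipping Y the toolpath is (72.14,28.24) → (10.35,74.29).

Shape 2 is a open polyline drawn with `<path>`. Its stroke #000000 means cut at S753, F748. After flipping Y the toolpath is (29.08,24.59) → (14.16,58.36) → (79.51,62.80) → (55.71,51.42) → (14.71,88.20) → (11.89,76.46).

(bCNC post)
(Date: synthetic)
G21
G90
G00 X72.14 Y28.24
M4 S753
G01 X10.35 Y74.29 F748
M5
G00 X29.08 Y24.59
M4 S753
G01 X14.16 Y58.36 F748
G01 X79.51 Y62.80
G01 X55.71 Y51.42
G01 X14.71 Y88.20
G01 X11.89 Y76.46
M5
G00 X0.00 Y0.00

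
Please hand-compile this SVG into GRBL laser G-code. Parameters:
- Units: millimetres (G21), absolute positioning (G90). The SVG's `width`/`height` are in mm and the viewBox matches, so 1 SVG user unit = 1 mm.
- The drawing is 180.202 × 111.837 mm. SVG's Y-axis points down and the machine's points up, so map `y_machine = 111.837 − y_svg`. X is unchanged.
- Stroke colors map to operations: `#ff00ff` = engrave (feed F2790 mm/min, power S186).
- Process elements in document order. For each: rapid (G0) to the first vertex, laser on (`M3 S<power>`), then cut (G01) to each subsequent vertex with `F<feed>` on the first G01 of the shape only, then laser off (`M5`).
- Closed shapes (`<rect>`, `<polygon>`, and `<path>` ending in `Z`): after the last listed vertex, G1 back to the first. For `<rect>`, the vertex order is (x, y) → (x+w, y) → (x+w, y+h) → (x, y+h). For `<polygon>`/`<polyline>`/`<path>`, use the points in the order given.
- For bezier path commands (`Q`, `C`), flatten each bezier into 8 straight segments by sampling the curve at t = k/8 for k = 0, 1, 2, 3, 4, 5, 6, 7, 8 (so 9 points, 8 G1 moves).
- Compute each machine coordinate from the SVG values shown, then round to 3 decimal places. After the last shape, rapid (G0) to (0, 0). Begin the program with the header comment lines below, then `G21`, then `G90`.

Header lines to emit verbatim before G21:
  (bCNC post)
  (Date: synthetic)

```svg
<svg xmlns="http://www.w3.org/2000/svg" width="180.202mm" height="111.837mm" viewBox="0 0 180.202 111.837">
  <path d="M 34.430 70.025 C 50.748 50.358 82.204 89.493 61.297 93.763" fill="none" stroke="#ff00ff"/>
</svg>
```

(bCNC post)
(Date: synthetic)
G21
G90
G0 X34.430 Y41.812
M3 S186
G01 X41.127 Y46.614 F2790
G01 X48.452 Y47.000
G01 X55.614 Y44.070
G01 X61.823 Y38.919
G01 X66.286 Y32.647
G01 X68.214 Y26.350
G01 X66.814 Y21.127
G01 X61.297 Y18.074
M5
G0 X0.000 Y0.000

Since the viewBox matches the mm dimensions, user units are millimetres directly. The only transform is the Y-flip y_m = 111.837 − y_svg.

Shape 1 is a cubic bezier drawn with `<path>`. Its stroke #ff00ff means engrave at S186, F2790. After flipping Y the toolpath is (34.430,41.812) → (41.127,46.614) → (48.452,47.000) → (55.614,44.070) → (61.823,38.919) → (66.286,32.647) → (68.214,26.350) → (66.814,21.127) → (61.297,18.074).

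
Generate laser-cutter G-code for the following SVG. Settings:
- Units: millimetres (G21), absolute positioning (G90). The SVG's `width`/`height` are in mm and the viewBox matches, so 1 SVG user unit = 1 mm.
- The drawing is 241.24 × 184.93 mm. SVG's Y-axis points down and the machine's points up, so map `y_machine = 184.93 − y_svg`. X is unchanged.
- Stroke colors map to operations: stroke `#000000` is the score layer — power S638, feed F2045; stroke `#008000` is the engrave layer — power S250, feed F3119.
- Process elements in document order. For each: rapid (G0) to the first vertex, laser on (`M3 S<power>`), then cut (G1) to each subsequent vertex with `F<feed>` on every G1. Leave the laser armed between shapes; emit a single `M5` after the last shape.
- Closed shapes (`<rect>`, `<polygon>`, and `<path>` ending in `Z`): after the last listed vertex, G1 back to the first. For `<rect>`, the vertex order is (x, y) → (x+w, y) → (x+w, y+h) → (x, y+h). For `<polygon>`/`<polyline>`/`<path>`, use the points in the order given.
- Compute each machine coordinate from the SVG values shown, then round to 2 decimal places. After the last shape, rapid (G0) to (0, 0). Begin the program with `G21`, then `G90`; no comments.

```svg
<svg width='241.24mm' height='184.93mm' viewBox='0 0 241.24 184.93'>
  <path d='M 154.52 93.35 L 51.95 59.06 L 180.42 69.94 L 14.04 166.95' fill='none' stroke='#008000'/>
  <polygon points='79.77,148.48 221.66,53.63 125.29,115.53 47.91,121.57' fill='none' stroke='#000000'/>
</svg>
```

G21
G90
G0 X154.52 Y91.58
M3 S250
G1 X51.95 Y125.87 F3119
G1 X180.42 Y114.99 F3119
G1 X14.04 Y17.98 F3119
G0 X79.77 Y36.45
M3 S638
G1 X221.66 Y131.30 F2045
G1 X125.29 Y69.40 F2045
G1 X47.91 Y63.36 F2045
G1 X79.77 Y36.45 F2045
M5
G0 X0.00 Y0.00

1 u = 1 mm; y_m = 184.93 − y.

[1] `<path>` open polyline, #008000→engrave S250 F3119: (154.52,91.58) → (51.95,125.87) → (180.42,114.99) → (14.04,17.98)

[2] `<polygon>` closed polygon, #000000→score S638 F2045: (79.77,36.45) → (221.66,131.30) → (125.29,69.40) → (47.91,63.36) → (79.77,36.45) (closed)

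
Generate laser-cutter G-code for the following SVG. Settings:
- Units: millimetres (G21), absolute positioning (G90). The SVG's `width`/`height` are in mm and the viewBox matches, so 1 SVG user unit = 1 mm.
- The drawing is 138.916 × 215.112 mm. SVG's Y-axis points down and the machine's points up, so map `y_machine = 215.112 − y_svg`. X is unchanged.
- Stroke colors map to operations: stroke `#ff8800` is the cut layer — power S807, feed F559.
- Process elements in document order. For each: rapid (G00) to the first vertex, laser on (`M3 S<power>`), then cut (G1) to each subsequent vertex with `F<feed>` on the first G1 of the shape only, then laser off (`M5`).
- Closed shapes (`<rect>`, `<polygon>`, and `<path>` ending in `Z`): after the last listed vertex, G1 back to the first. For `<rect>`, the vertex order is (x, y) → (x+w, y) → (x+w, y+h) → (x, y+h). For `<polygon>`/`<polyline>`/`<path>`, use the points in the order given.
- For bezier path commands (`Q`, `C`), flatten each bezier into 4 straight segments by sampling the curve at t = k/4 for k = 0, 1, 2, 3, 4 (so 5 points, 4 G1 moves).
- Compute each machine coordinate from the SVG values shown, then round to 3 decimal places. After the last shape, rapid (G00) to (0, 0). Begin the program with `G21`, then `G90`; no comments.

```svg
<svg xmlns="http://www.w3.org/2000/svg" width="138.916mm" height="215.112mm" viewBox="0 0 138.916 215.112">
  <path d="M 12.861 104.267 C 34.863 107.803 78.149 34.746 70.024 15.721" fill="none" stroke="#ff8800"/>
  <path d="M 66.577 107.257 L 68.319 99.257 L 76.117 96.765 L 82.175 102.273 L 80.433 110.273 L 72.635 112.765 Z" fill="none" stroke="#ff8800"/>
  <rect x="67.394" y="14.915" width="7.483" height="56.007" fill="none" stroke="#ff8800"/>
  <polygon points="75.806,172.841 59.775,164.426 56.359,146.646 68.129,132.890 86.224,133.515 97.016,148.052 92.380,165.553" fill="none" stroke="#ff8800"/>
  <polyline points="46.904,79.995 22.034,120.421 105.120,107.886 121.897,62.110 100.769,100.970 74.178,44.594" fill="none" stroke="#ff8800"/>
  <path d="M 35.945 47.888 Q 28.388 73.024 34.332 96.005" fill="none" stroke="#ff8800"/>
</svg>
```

1 u = 1 mm; y_m = 215.112 − y.

[1] `<path>` cubic bezier, #ff8800→cut S807 F559: (12.861,110.845) → (32.217,120.513) → (52.740,146.658) → (67.614,177.032) → (70.024,199.391)

[2] `<path>` regular polygon, #ff8800→cut S807 F559: (66.577,107.855) → (68.319,115.855) → (76.117,118.347) → (82.175,112.839) → (80.433,104.839) → (72.635,102.347) → (66.577,107.855) (closed)

[3] `<rect>` rectangle, #ff8800→cut S807 F559: (67.394,200.197) → (74.877,200.197) → (74.877,144.190) → (67.394,144.190) → (67.394,200.197) (closed)

[4] `<polygon>` regular polygon, #ff8800→cut S807 F559: (75.806,42.271) → (59.775,50.686) → (56.359,68.466) → (68.129,82.222) → (86.224,81.597) → (97.016,67.060) → (92.380,49.559) → (75.806,42.271) (closed)

[5] `<polyline>` open polyline, #ff8800→cut S807 F559: (46.904,135.117) → (22.034,94.691) → (105.120,107.226) → (121.897,153.002) → (100.769,114.142) → (74.178,170.518)

[6] `<path>` quadratic bezier, #ff8800→cut S807 F559: (35.945,167.224) → (33.010,154.791) → (31.763,142.627) → (32.204,130.732) → (34.332,119.107)

G21
G90
G00 X12.861 Y110.845
M3 S807
G1 X32.217 Y120.513 F559
G1 X52.740 Y146.658
G1 X67.614 Y177.032
G1 X70.024 Y199.391
M5
G00 X66.577 Y107.855
M3 S807
G1 X68.319 Y115.855 F559
G1 X76.117 Y118.347
G1 X82.175 Y112.839
G1 X80.433 Y104.839
G1 X72.635 Y102.347
G1 X66.577 Y107.855
M5
G00 X67.394 Y200.197
M3 S807
G1 X74.877 Y200.197 F559
G1 X74.877 Y144.190
G1 X67.394 Y144.190
G1 X67.394 Y200.197
M5
G00 X75.806 Y42.271
M3 S807
G1 X59.775 Y50.686 F559
G1 X56.359 Y68.466
G1 X68.129 Y82.222
G1 X86.224 Y81.597
G1 X97.016 Y67.060
G1 X92.380 Y49.559
G1 X75.806 Y42.271
M5
G00 X46.904 Y135.117
M3 S807
G1 X22.034 Y94.691 F559
G1 X105.120 Y107.226
G1 X121.897 Y153.002
G1 X100.769 Y114.142
G1 X74.178 Y170.518
M5
G00 X35.945 Y167.224
M3 S807
G1 X33.010 Y154.791 F559
G1 X31.763 Y142.627
G1 X32.204 Y130.732
G1 X34.332 Y119.107
M5
G00 X0.000 Y0.000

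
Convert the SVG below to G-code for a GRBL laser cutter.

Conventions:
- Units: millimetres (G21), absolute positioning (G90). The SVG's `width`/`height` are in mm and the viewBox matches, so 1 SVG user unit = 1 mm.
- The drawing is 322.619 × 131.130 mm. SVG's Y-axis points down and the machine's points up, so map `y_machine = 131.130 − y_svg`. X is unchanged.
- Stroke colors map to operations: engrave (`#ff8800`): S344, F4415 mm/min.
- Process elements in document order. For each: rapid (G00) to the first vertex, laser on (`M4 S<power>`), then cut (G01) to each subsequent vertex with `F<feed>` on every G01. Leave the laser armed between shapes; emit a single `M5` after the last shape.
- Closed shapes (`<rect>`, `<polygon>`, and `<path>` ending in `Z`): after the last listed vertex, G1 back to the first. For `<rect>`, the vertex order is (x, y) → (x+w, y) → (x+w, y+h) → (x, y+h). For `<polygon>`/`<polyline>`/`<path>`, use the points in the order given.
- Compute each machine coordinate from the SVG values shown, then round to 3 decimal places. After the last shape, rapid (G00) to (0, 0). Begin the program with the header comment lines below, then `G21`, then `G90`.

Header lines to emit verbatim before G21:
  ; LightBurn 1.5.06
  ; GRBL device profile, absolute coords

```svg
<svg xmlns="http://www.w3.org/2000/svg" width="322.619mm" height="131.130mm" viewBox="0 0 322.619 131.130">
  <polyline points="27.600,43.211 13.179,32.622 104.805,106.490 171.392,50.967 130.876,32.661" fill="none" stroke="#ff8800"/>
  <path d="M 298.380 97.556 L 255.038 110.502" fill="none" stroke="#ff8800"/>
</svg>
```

; LightBurn 1.5.06
; GRBL device profile, absolute coords
G21
G90
G00 X27.600 Y87.919
M4 S344
G01 X13.179 Y98.508 F4415
G01 X104.805 Y24.640 F4415
G01 X171.392 Y80.163 F4415
G01 X130.876 Y98.469 F4415
G00 X298.380 Y33.574
M4 S344
G01 X255.038 Y20.628 F4415
M5
G00 X0.000 Y0.000

Since the viewBox matches the mm dimensions, user units are millimetres directly. The only transform is the Y-flip y_m = 131.130 − y_svg.

Shape 1 is a open polyline drawn with `<polyline>`. Its stroke #ff8800 means engrave at S344, F4415. After flipping Y the toolpath is (27.600,87.919) → (13.179,98.508) → (104.805,24.640) → (171.392,80.163) → (130.876,98.469).

Shape 2 is a line segment drawn with `<path>`. Its stroke #ff8800 means engrave at S344, F4415. After flipping Y the toolpath is (298.380,33.574) → (255.038,20.628).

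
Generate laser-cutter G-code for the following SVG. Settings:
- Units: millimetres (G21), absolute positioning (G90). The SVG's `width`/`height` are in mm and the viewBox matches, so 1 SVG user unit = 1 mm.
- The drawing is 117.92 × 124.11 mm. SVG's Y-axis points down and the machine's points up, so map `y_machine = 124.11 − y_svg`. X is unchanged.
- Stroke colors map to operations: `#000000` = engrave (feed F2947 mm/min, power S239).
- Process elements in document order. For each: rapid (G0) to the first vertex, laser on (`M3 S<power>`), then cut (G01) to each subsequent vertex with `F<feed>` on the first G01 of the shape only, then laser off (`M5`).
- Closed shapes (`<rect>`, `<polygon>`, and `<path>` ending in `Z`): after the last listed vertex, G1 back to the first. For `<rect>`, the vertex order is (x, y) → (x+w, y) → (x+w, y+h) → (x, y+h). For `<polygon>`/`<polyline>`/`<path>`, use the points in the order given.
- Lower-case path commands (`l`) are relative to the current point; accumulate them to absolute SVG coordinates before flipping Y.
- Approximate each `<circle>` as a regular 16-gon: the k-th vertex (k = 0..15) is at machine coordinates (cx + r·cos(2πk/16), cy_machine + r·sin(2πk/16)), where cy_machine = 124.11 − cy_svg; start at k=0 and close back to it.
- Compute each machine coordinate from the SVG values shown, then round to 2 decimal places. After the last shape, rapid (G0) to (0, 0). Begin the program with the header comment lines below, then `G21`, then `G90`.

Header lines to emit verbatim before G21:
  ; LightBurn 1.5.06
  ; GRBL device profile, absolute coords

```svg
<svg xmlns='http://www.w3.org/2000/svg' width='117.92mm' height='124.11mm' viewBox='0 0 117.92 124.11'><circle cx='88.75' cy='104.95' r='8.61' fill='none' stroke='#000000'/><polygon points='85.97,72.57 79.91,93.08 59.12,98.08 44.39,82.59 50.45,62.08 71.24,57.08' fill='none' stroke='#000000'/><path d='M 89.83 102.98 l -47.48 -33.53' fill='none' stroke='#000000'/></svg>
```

; LightBurn 1.5.06
; GRBL device profile, absolute coords
G21
G90
G0 X97.36 Y19.16
M3 S239
G01 X96.70 Y22.45 F2947
G01 X94.84 Y25.25
G01 X92.04 Y27.11
G01 X88.75 Y27.77
G01 X85.46 Y27.11
G01 X82.66 Y25.25
G01 X80.80 Y22.45
G01 X80.14 Y19.16
G01 X80.80 Y15.87
G01 X82.66 Y13.07
G01 X85.46 Y11.21
G01 X88.75 Y10.55
G01 X92.04 Y11.21
G01 X94.84 Y13.07
G01 X96.70 Y15.87
G01 X97.36 Y19.16
M5
G0 X85.97 Y51.54
M3 S239
G01 X79.91 Y31.03 F2947
G01 X59.12 Y26.03
G01 X44.39 Y41.52
G01 X50.45 Y62.03
G01 X71.24 Y67.03
G01 X85.97 Y51.54
M5
G0 X89.83 Y21.13
M3 S239
G01 X42.35 Y54.66 F2947
M5
G0 X0.00 Y0.00

1 u = 1 mm; y_m = 124.11 − y.

[1] `<circle>` circle, #000000→engrave S239 F2947: (97.36,19.16) → (96.70,22.45) → (94.84,25.25) → (92.04,27.11) → (88.75,27.77) → (85.46,27.11) → (82.66,25.25) → (80.80,22.45) → (80.14,19.16) → (80.80,15.87) → (82.66,13.07) → (85.46,11.21) → (88.75,10.55) → (92.04,11.21) → (94.84,13.07) → (96.70,15.87) → (97.36,19.16) (closed)

[2] `<polygon>` regular polygon, #000000→engrave S239 F2947: (85.97,51.54) → (79.91,31.03) → (59.12,26.03) → (44.39,41.52) → (50.45,62.03) → (71.24,67.03) → (85.97,51.54) (closed)

[3] `<path>` line segment, #000000→engrave S239 F2947: (89.83,21.13) → (42.35,54.66)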